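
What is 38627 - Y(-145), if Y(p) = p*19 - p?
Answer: 41237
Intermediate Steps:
Y(p) = 18*p (Y(p) = 19*p - p = 18*p)
38627 - Y(-145) = 38627 - 18*(-145) = 38627 - 1*(-2610) = 38627 + 2610 = 41237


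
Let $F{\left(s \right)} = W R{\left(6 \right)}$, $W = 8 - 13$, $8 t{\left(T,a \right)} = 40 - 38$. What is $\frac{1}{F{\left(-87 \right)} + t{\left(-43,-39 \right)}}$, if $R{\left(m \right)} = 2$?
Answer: $- \frac{4}{39} \approx -0.10256$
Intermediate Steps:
$t{\left(T,a \right)} = \frac{1}{4}$ ($t{\left(T,a \right)} = \frac{40 - 38}{8} = \frac{1}{8} \cdot 2 = \frac{1}{4}$)
$W = -5$ ($W = 8 - 13 = -5$)
$F{\left(s \right)} = -10$ ($F{\left(s \right)} = \left(-5\right) 2 = -10$)
$\frac{1}{F{\left(-87 \right)} + t{\left(-43,-39 \right)}} = \frac{1}{-10 + \frac{1}{4}} = \frac{1}{- \frac{39}{4}} = - \frac{4}{39}$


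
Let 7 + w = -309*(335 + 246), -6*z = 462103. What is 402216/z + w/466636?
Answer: -302273729116/53908473877 ≈ -5.6072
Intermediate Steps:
z = -462103/6 (z = -⅙*462103 = -462103/6 ≈ -77017.)
w = -179536 (w = -7 - 309*(335 + 246) = -7 - 309*581 = -7 - 179529 = -179536)
402216/z + w/466636 = 402216/(-462103/6) - 179536/466636 = 402216*(-6/462103) - 179536*1/466636 = -2413296/462103 - 44884/116659 = -302273729116/53908473877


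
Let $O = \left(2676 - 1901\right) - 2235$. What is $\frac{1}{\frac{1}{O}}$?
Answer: $-1460$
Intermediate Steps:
$O = -1460$ ($O = 775 - 2235 = -1460$)
$\frac{1}{\frac{1}{O}} = \frac{1}{\frac{1}{-1460}} = \frac{1}{- \frac{1}{1460}} = -1460$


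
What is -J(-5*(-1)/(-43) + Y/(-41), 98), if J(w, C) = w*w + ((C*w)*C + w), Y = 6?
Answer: 7840049376/3108169 ≈ 2522.4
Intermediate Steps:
J(w, C) = w + w² + w*C² (J(w, C) = w² + (w*C² + w) = w² + (w + w*C²) = w + w² + w*C²)
-J(-5*(-1)/(-43) + Y/(-41), 98) = -(-5*(-1)/(-43) + 6/(-41))*(1 + (-5*(-1)/(-43) + 6/(-41)) + 98²) = -(5*(-1/43) + 6*(-1/41))*(1 + (5*(-1/43) + 6*(-1/41)) + 9604) = -(-5/43 - 6/41)*(1 + (-5/43 - 6/41) + 9604) = -(-463)*(1 - 463/1763 + 9604)/1763 = -(-463)*16933152/(1763*1763) = -1*(-7840049376/3108169) = 7840049376/3108169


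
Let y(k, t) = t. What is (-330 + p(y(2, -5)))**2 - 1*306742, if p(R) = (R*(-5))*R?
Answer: -99717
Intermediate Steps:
p(R) = -5*R**2 (p(R) = (-5*R)*R = -5*R**2)
(-330 + p(y(2, -5)))**2 - 1*306742 = (-330 - 5*(-5)**2)**2 - 1*306742 = (-330 - 5*25)**2 - 306742 = (-330 - 125)**2 - 306742 = (-455)**2 - 306742 = 207025 - 306742 = -99717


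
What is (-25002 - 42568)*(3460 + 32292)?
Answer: -2415762640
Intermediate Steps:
(-25002 - 42568)*(3460 + 32292) = -67570*35752 = -2415762640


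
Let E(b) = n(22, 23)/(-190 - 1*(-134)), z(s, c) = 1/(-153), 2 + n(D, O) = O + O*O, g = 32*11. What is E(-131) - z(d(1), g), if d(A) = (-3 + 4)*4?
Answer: -42047/4284 ≈ -9.8149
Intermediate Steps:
d(A) = 4 (d(A) = 1*4 = 4)
g = 352
n(D, O) = -2 + O + O**2 (n(D, O) = -2 + (O + O*O) = -2 + (O + O**2) = -2 + O + O**2)
z(s, c) = -1/153
E(b) = -275/28 (E(b) = (-2 + 23 + 23**2)/(-190 - 1*(-134)) = (-2 + 23 + 529)/(-190 + 134) = 550/(-56) = 550*(-1/56) = -275/28)
E(-131) - z(d(1), g) = -275/28 - 1*(-1/153) = -275/28 + 1/153 = -42047/4284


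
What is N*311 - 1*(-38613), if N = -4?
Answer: 37369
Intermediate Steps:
N*311 - 1*(-38613) = -4*311 - 1*(-38613) = -1244 + 38613 = 37369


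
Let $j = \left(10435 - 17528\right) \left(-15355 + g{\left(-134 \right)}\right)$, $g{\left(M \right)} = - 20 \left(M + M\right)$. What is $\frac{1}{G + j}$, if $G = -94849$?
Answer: $\frac{1}{70799686} \approx 1.4124 \cdot 10^{-8}$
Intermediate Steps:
$g{\left(M \right)} = - 40 M$ ($g{\left(M \right)} = - 20 \cdot 2 M = - 40 M$)
$j = 70894535$ ($j = \left(10435 - 17528\right) \left(-15355 - -5360\right) = - 7093 \left(-15355 + 5360\right) = \left(-7093\right) \left(-9995\right) = 70894535$)
$\frac{1}{G + j} = \frac{1}{-94849 + 70894535} = \frac{1}{70799686}$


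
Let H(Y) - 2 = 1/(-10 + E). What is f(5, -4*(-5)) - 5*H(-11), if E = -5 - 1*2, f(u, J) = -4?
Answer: -233/17 ≈ -13.706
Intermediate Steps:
E = -7 (E = -5 - 2 = -7)
H(Y) = 33/17 (H(Y) = 2 + 1/(-10 - 7) = 2 + 1/(-17) = 2 - 1/17 = 33/17)
f(5, -4*(-5)) - 5*H(-11) = -4 - 5*33/17 = -4 - 165/17 = -233/17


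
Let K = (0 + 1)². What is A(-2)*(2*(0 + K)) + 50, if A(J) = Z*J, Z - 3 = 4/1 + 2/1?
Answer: 14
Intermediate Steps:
K = 1 (K = 1² = 1)
Z = 9 (Z = 3 + (4/1 + 2/1) = 3 + (4*1 + 2*1) = 3 + (4 + 2) = 3 + 6 = 9)
A(J) = 9*J
A(-2)*(2*(0 + K)) + 50 = (9*(-2))*(2*(0 + 1)) + 50 = -36 + 50 = 14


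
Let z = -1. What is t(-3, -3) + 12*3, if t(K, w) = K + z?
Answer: 32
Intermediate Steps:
t(K, w) = -1 + K (t(K, w) = K - 1 = -1 + K)
t(-3, -3) + 12*3 = (-1 - 3) + 12*3 = -4 + 36 = 32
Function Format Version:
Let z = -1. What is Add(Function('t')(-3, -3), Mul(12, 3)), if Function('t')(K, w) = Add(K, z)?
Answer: 32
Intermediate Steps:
Function('t')(K, w) = Add(-1, K) (Function('t')(K, w) = Add(K, -1) = Add(-1, K))
Add(Function('t')(-3, -3), Mul(12, 3)) = Add(Add(-1, -3), Mul(12, 3)) = Add(-4, 36) = 32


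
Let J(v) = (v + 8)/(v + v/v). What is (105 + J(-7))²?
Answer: 395641/36 ≈ 10990.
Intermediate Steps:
J(v) = (8 + v)/(1 + v) (J(v) = (8 + v)/(v + 1) = (8 + v)/(1 + v))
(105 + J(-7))² = (105 + (8 - 7)/(1 - 7))² = (105 + 1/(-6))² = (105 - ⅙*1)² = (105 - ⅙)² = (629/6)² = 395641/36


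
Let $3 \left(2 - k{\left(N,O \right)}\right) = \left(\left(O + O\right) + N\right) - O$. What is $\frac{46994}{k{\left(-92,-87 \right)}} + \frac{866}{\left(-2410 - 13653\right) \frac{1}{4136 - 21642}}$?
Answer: $\frac{5069230126}{2971655} \approx 1705.9$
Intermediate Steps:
$k{\left(N,O \right)} = 2 - \frac{N}{3} - \frac{O}{3}$ ($k{\left(N,O \right)} = 2 - \frac{\left(\left(O + O\right) + N\right) - O}{3} = 2 - \frac{\left(2 O + N\right) - O}{3} = 2 - \frac{\left(N + 2 O\right) - O}{3} = 2 - \frac{N + O}{3} = 2 - \left(\frac{N}{3} + \frac{O}{3}\right) = 2 - \frac{N}{3} - \frac{O}{3}$)
$\frac{46994}{k{\left(-92,-87 \right)}} + \frac{866}{\left(-2410 - 13653\right) \frac{1}{4136 - 21642}} = \frac{46994}{2 - - \frac{92}{3} - -29} + \frac{866}{\left(-2410 - 13653\right) \frac{1}{4136 - 21642}} = \frac{46994}{2 + \frac{92}{3} + 29} + \frac{866}{\left(-16063\right) \frac{1}{-17506}} = \frac{46994}{\frac{185}{3}} + \frac{866}{\left(-16063\right) \left(- \frac{1}{17506}\right)} = 46994 \cdot \frac{3}{185} + \frac{866}{\frac{16063}{17506}} = \frac{140982}{185} + 866 \cdot \frac{17506}{16063} = \frac{140982}{185} + \frac{15160196}{16063} = \frac{5069230126}{2971655}$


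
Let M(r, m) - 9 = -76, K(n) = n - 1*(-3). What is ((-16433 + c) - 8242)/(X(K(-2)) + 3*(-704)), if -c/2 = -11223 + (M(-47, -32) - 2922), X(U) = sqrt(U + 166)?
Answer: -7917888/4460377 - 3749*sqrt(167)/4460377 ≈ -1.7860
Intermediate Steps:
K(n) = 3 + n (K(n) = n + 3 = 3 + n)
M(r, m) = -67 (M(r, m) = 9 - 76 = -67)
X(U) = sqrt(166 + U)
c = 28424 (c = -2*(-11223 + (-67 - 2922)) = -2*(-11223 - 2989) = -2*(-14212) = 28424)
((-16433 + c) - 8242)/(X(K(-2)) + 3*(-704)) = ((-16433 + 28424) - 8242)/(sqrt(166 + (3 - 2)) + 3*(-704)) = (11991 - 8242)/(sqrt(166 + 1) - 2112) = 3749/(sqrt(167) - 2112) = 3749/(-2112 + sqrt(167))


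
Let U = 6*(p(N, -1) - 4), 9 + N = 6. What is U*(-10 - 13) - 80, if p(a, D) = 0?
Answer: 472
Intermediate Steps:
N = -3 (N = -9 + 6 = -3)
U = -24 (U = 6*(0 - 4) = 6*(-4) = -24)
U*(-10 - 13) - 80 = -24*(-10 - 13) - 80 = -24*(-23) - 80 = 552 - 80 = 472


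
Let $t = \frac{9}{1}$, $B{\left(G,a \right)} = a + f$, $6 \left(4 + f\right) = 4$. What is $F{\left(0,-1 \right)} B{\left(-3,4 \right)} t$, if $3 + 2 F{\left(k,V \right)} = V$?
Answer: $-12$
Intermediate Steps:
$f = - \frac{10}{3}$ ($f = -4 + \frac{1}{6} \cdot 4 = -4 + \frac{2}{3} = - \frac{10}{3} \approx -3.3333$)
$F{\left(k,V \right)} = - \frac{3}{2} + \frac{V}{2}$
$B{\left(G,a \right)} = - \frac{10}{3} + a$ ($B{\left(G,a \right)} = a - \frac{10}{3} = - \frac{10}{3} + a$)
$t = 9$ ($t = 9 \cdot 1 = 9$)
$F{\left(0,-1 \right)} B{\left(-3,4 \right)} t = \left(- \frac{3}{2} + \frac{1}{2} \left(-1\right)\right) \left(- \frac{10}{3} + 4\right) 9 = \left(- \frac{3}{2} - \frac{1}{2}\right) \frac{2}{3} \cdot 9 = \left(-2\right) \frac{2}{3} \cdot 9 = \left(- \frac{4}{3}\right) 9 = -12$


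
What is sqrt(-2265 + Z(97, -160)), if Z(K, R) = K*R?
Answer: I*sqrt(17785) ≈ 133.36*I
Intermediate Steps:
sqrt(-2265 + Z(97, -160)) = sqrt(-2265 + 97*(-160)) = sqrt(-2265 - 15520) = sqrt(-17785) = I*sqrt(17785)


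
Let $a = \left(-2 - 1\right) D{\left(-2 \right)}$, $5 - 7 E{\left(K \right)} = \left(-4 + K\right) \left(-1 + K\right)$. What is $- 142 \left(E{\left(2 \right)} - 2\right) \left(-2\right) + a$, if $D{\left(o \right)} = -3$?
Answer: $-275$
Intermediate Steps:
$E{\left(K \right)} = \frac{5}{7} - \frac{\left(-1 + K\right) \left(-4 + K\right)}{7}$ ($E{\left(K \right)} = \frac{5}{7} - \frac{\left(-4 + K\right) \left(-1 + K\right)}{7} = \frac{5}{7} - \frac{\left(-1 + K\right) \left(-4 + K\right)}{7}$)
$a = 9$ ($a = \left(-2 - 1\right) \left(-3\right) = \left(-3\right) \left(-3\right) = 9$)
$- 142 \left(E{\left(2 \right)} - 2\right) \left(-2\right) + a = - 142 \left(\left(\frac{1}{7} - \frac{2^{2}}{7} + \frac{5}{7} \cdot 2\right) - 2\right) \left(-2\right) + 9 = - 142 \left(\left(\frac{1}{7} - \frac{4}{7} + \frac{10}{7}\right) - 2\right) \left(-2\right) + 9 = - 142 \left(1 - 2\right) \left(-2\right) + 9 = - 142 \left(\left(-1\right) \left(-2\right)\right) + 9 = \left(-142\right) 2 + 9 = -284 + 9 = -275$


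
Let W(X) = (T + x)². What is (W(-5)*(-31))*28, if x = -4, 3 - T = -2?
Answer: -868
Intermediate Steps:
T = 5 (T = 3 - 1*(-2) = 3 + 2 = 5)
W(X) = 1 (W(X) = (5 - 4)² = 1² = 1)
(W(-5)*(-31))*28 = (1*(-31))*28 = -31*28 = -868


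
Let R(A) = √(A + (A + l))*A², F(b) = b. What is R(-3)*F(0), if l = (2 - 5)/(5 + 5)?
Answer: 0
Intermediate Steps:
l = -3/10 ≈ -0.30000
R(A) = A²*√(-3/10 + 2*A) (R(A) = √(A + (A - 3/10))*A² = √(A + (-3/10 + A))*A² = √(-3/10 + 2*A)*A² = A²*√(-3/10 + 2*A))
R(-3)*F(0) = ((⅒)*(-3)²*√(-30 + 200*(-3)))*0 = ((⅒)*9*√(-30 - 600))*0 = ((⅒)*9*√(-630))*0 = ((⅒)*9*(3*I*√70))*0 = (27*I*√70/10)*0 = 0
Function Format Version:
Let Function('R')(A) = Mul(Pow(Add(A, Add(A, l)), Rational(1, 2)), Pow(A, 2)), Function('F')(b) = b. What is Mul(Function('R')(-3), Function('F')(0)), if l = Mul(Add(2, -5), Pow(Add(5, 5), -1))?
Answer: 0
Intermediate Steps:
l = Rational(-3, 10) (l = Mul(-3, Pow(10, -1)) = Mul(-3, Rational(1, 10)) = Rational(-3, 10) ≈ -0.30000)
Function('R')(A) = Mul(Pow(A, 2), Pow(Add(Rational(-3, 10), Mul(2, A)), Rational(1, 2))) (Function('R')(A) = Mul(Pow(Add(A, Add(A, Rational(-3, 10))), Rational(1, 2)), Pow(A, 2)) = Mul(Pow(Add(A, Add(Rational(-3, 10), A)), Rational(1, 2)), Pow(A, 2)) = Mul(Pow(Add(Rational(-3, 10), Mul(2, A)), Rational(1, 2)), Pow(A, 2)) = Mul(Pow(A, 2), Pow(Add(Rational(-3, 10), Mul(2, A)), Rational(1, 2))))
Mul(Function('R')(-3), Function('F')(0)) = Mul(Mul(Rational(1, 10), Pow(-3, 2), Pow(Add(-30, Mul(200, -3)), Rational(1, 2))), 0) = Mul(Mul(Rational(1, 10), 9, Pow(Add(-30, -600), Rational(1, 2))), 0) = Mul(Mul(Rational(1, 10), 9, Pow(-630, Rational(1, 2))), 0) = Mul(Mul(Rational(1, 10), 9, Mul(3, I, Pow(70, Rational(1, 2)))), 0) = Mul(Mul(Rational(27, 10), I, Pow(70, Rational(1, 2))), 0) = 0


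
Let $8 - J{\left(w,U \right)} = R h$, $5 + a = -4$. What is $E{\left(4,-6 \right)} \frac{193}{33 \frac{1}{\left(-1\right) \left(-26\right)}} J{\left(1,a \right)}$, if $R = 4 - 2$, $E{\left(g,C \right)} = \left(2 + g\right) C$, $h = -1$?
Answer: $- \frac{602160}{11} \approx -54742.0$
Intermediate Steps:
$a = -9$ ($a = -5 - 4 = -9$)
$E{\left(g,C \right)} = C \left(2 + g\right)$
$R = 2$ ($R = 4 - 2 = 2$)
$J{\left(w,U \right)} = 10$ ($J{\left(w,U \right)} = 8 - 2 \left(-1\right) = 8 - -2 = 8 + 2 = 10$)
$E{\left(4,-6 \right)} \frac{193}{33 \frac{1}{\left(-1\right) \left(-26\right)}} J{\left(1,a \right)} = - 6 \left(2 + 4\right) \frac{193}{33 \frac{1}{\left(-1\right) \left(-26\right)}} 10 = \left(-6\right) 6 \frac{193}{33 \cdot \frac{1}{26}} \cdot 10 = - 36 \frac{193}{33 \cdot \frac{1}{26}} \cdot 10 = - 36 \frac{193}{\frac{33}{26}} \cdot 10 = - 36 \cdot 193 \cdot \frac{26}{33} \cdot 10 = \left(-36\right) \frac{5018}{33} \cdot 10 = \left(- \frac{60216}{11}\right) 10 = - \frac{602160}{11}$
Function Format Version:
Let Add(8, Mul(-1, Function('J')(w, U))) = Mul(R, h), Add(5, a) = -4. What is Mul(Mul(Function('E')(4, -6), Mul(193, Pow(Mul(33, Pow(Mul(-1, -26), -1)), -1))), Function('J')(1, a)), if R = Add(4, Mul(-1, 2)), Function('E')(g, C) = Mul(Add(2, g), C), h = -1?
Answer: Rational(-602160, 11) ≈ -54742.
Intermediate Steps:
a = -9 (a = Add(-5, -4) = -9)
Function('E')(g, C) = Mul(C, Add(2, g))
R = 2 (R = Add(4, -2) = 2)
Function('J')(w, U) = 10 (Function('J')(w, U) = Add(8, Mul(-1, Mul(2, -1))) = Add(8, Mul(-1, -2)) = Add(8, 2) = 10)
Mul(Mul(Function('E')(4, -6), Mul(193, Pow(Mul(33, Pow(Mul(-1, -26), -1)), -1))), Function('J')(1, a)) = Mul(Mul(Mul(-6, Add(2, 4)), Mul(193, Pow(Mul(33, Pow(Mul(-1, -26), -1)), -1))), 10) = Mul(Mul(Mul(-6, 6), Mul(193, Pow(Mul(33, Pow(26, -1)), -1))), 10) = Mul(Mul(-36, Mul(193, Pow(Mul(33, Rational(1, 26)), -1))), 10) = Mul(Mul(-36, Mul(193, Pow(Rational(33, 26), -1))), 10) = Mul(Mul(-36, Mul(193, Rational(26, 33))), 10) = Mul(Mul(-36, Rational(5018, 33)), 10) = Mul(Rational(-60216, 11), 10) = Rational(-602160, 11)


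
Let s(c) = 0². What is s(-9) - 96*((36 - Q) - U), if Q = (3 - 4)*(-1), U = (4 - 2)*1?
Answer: -3168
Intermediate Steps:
s(c) = 0
U = 2 (U = 2*1 = 2)
Q = 1 (Q = -1*(-1) = 1)
s(-9) - 96*((36 - Q) - U) = 0 - 96*((36 - 1*1) - 1*2) = 0 - 96*((36 - 1) - 2) = 0 - 96*(35 - 2) = 0 - 96*33 = 0 - 3168 = -3168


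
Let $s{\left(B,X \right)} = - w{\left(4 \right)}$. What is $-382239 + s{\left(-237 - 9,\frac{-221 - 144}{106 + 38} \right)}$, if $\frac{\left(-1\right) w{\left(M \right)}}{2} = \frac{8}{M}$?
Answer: $-382235$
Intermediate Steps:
$w{\left(M \right)} = - \frac{16}{M}$ ($w{\left(M \right)} = - 2 \frac{8}{M} = - \frac{16}{M}$)
$s{\left(B,X \right)} = 4$ ($s{\left(B,X \right)} = - \frac{-16}{4} = \left(-1\right) \left(-4\right) = 4$)
$-382239 + s{\left(-237 - 9,\frac{-221 - 144}{106 + 38} \right)} = -382239 + 4 = -382235$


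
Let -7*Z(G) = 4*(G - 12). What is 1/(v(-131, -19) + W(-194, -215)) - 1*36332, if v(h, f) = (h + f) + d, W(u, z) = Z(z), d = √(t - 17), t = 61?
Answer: -327133825/9004 - 49*√11/9004 ≈ -36332.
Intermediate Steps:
d = 2*√11 (d = √(61 - 17) = √44 = 2*√11 ≈ 6.6332)
Z(G) = 48/7 - 4*G/7 (Z(G) = -4*(G - 12)/7 = -4*(-12 + G)/7 = -(-48 + 4*G)/7 = 48/7 - 4*G/7)
W(u, z) = 48/7 - 4*z/7
v(h, f) = f + h + 2*√11 (v(h, f) = (h + f) + 2*√11 = (f + h) + 2*√11 = f + h + 2*√11)
1/(v(-131, -19) + W(-194, -215)) - 1*36332 = 1/((-19 - 131 + 2*√11) + (48/7 - 4/7*(-215))) - 1*36332 = 1/((-150 + 2*√11) + (48/7 + 860/7)) - 36332 = 1/((-150 + 2*√11) + 908/7) - 36332 = 1/(-142/7 + 2*√11) - 36332 = -36332 + 1/(-142/7 + 2*√11)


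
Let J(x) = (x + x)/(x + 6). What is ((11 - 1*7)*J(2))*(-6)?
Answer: -12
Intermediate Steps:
J(x) = 2*x/(6 + x) (J(x) = (2*x)/(6 + x) = 2*x/(6 + x))
((11 - 1*7)*J(2))*(-6) = ((11 - 1*7)*(2*2/(6 + 2)))*(-6) = ((11 - 7)*(2*2/8))*(-6) = (4*(2*2*(1/8)))*(-6) = (4*(1/2))*(-6) = 2*(-6) = -12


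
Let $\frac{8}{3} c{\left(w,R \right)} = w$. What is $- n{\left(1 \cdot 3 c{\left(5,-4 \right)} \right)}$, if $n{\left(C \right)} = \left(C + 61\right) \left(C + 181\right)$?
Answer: $- \frac{795769}{64} \approx -12434.0$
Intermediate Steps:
$c{\left(w,R \right)} = \frac{3 w}{8}$
$n{\left(C \right)} = \left(61 + C\right) \left(181 + C\right)$
$- n{\left(1 \cdot 3 c{\left(5,-4 \right)} \right)} = - (11041 + \left(1 \cdot 3 \cdot \frac{3}{8} \cdot 5\right)^{2} + 242 \cdot 1 \cdot 3 \cdot \frac{3}{8} \cdot 5) = - (11041 + \left(3 \cdot \frac{15}{8}\right)^{2} + 242 \cdot 3 \cdot \frac{15}{8}) = - (11041 + \left(\frac{45}{8}\right)^{2} + 242 \cdot \frac{45}{8}) = - (11041 + \frac{2025}{64} + \frac{5445}{4}) = \left(-1\right) \frac{795769}{64} = - \frac{795769}{64}$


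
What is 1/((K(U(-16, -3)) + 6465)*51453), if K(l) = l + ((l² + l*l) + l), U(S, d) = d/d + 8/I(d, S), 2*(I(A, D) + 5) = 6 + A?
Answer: 49/16301390913 ≈ 3.0059e-9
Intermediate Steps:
I(A, D) = -2 + A/2 (I(A, D) = -5 + (6 + A)/2 = -5 + (3 + A/2) = -2 + A/2)
U(S, d) = 1 + 8/(-2 + d/2) (U(S, d) = d/d + 8/(-2 + d/2) = 1 + 8/(-2 + d/2))
K(l) = 2*l + 2*l² (K(l) = l + ((l² + l²) + l) = l + (2*l² + l) = l + (l + 2*l²) = 2*l + 2*l²)
1/((K(U(-16, -3)) + 6465)*51453) = 1/((2*((12 - 3)/(-4 - 3))*(1 + (12 - 3)/(-4 - 3)) + 6465)*51453) = (1/51453)/(2*(9/(-7))*(1 + 9/(-7)) + 6465) = (1/51453)/(2*(-⅐*9)*(1 - ⅐*9) + 6465) = (1/51453)/(2*(-9/7)*(1 - 9/7) + 6465) = (1/51453)/(2*(-9/7)*(-2/7) + 6465) = (1/51453)/(36/49 + 6465) = (1/51453)/(316821/49) = (49/316821)*(1/51453) = 49/16301390913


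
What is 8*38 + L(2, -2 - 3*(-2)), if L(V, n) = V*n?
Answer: 312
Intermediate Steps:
8*38 + L(2, -2 - 3*(-2)) = 8*38 + 2*(-2 - 3*(-2)) = 304 + 2*(-2 + 6) = 304 + 2*4 = 304 + 8 = 312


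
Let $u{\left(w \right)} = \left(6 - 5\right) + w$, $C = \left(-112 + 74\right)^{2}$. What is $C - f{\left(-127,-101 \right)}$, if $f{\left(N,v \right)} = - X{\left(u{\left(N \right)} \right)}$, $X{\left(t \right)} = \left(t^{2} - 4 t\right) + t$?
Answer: $17698$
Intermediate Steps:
$C = 1444$ ($C = \left(-38\right)^{2} = 1444$)
$u{\left(w \right)} = 1 + w$
$X{\left(t \right)} = t^{2} - 3 t$
$f{\left(N,v \right)} = - \left(1 + N\right) \left(-2 + N\right)$ ($f{\left(N,v \right)} = - \left(1 + N\right) \left(-3 + \left(1 + N\right)\right) = - \left(1 + N\right) \left(-2 + N\right)$)
$C - f{\left(-127,-101 \right)} = 1444 - \left(2 - 127 - \left(-127\right)^{2}\right) = 1444 - \left(2 - 127 - 16129\right) = 1444 - -16254 = 1444 + 16254 = 17698$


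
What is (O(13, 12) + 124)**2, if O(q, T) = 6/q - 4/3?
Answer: 23059204/1521 ≈ 15161.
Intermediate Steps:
O(q, T) = -4/3 + 6/q (O(q, T) = 6/q - 4*1/3 = 6/q - 4/3 = -4/3 + 6/q)
(O(13, 12) + 124)**2 = ((-4/3 + 6/13) + 124)**2 = (-34/39 + 124)**2 = (4802/39)**2 = 23059204/1521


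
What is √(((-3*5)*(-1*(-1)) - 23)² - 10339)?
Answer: I*√8895 ≈ 94.313*I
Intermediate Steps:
√(((-3*5)*(-1*(-1)) - 23)² - 10339) = √((-15*1 - 23)² - 10339) = √((-15 - 23)² - 10339) = √((-38)² - 10339) = √(1444 - 10339) = √(-8895) = I*√8895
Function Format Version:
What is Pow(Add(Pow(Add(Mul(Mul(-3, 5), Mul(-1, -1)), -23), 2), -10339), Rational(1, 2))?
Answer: Mul(I, Pow(8895, Rational(1, 2))) ≈ Mul(94.313, I)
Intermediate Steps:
Pow(Add(Pow(Add(Mul(Mul(-3, 5), Mul(-1, -1)), -23), 2), -10339), Rational(1, 2)) = Pow(Add(Pow(Add(Mul(-15, 1), -23), 2), -10339), Rational(1, 2)) = Pow(Add(Pow(Add(-15, -23), 2), -10339), Rational(1, 2)) = Pow(Add(Pow(-38, 2), -10339), Rational(1, 2)) = Pow(Add(1444, -10339), Rational(1, 2)) = Pow(-8895, Rational(1, 2)) = Mul(I, Pow(8895, Rational(1, 2)))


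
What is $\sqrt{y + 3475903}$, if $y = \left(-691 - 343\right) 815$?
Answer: $3 \sqrt{292577} \approx 1622.7$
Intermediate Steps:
$y = -842710$ ($y = \left(-1034\right) 815 = -842710$)
$\sqrt{y + 3475903} = \sqrt{-842710 + 3475903} = \sqrt{2633193} = 3 \sqrt{292577}$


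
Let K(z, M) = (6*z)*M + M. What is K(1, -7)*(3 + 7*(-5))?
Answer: 1568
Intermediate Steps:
K(z, M) = M + 6*M*z (K(z, M) = 6*M*z + M = M + 6*M*z)
K(1, -7)*(3 + 7*(-5)) = (-7*(1 + 6*1))*(3 + 7*(-5)) = (-7*(1 + 6))*(3 - 35) = -7*7*(-32) = -49*(-32) = 1568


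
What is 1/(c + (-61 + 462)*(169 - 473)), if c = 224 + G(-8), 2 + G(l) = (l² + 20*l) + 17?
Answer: -1/121761 ≈ -8.2128e-6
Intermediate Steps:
G(l) = 15 + l² + 20*l (G(l) = -2 + ((l² + 20*l) + 17) = -2 + (17 + l² + 20*l) = 15 + l² + 20*l)
c = 143 (c = 224 + (15 + (-8)² + 20*(-8)) = 224 + (15 + 64 - 160) = 224 - 81 = 143)
1/(c + (-61 + 462)*(169 - 473)) = 1/(143 + (-61 + 462)*(169 - 473)) = 1/(143 + 401*(-304)) = 1/(143 - 121904) = 1/(-121761) = -1/121761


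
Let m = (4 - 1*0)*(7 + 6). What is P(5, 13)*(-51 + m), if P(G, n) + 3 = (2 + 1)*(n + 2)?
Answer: 42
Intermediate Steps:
P(G, n) = 3 + 3*n (P(G, n) = -3 + (2 + 1)*(n + 2) = -3 + 3*(2 + n) = -3 + (6 + 3*n) = 3 + 3*n)
m = 52 (m = (4 + 0)*13 = 4*13 = 52)
P(5, 13)*(-51 + m) = (3 + 3*13)*(-51 + 52) = (3 + 39)*1 = 42*1 = 42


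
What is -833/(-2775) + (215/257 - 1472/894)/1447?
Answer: 15356812456/51254223175 ≈ 0.29962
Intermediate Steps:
-833/(-2775) + (215/257 - 1472/894)/1447 = -833*(-1/2775) + (215*(1/257) - 1472*1/894)*(1/1447) = 833/2775 + (215/257 - 736/447)*(1/1447) = 833/2775 - 93047/114879*1/1447 = 833/2775 - 93047/166229913 = 15356812456/51254223175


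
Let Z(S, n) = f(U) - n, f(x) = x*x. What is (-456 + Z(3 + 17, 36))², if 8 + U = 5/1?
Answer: 233289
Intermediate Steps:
U = -3 (U = -8 + 5/1 = -8 + 5*1 = -8 + 5 = -3)
f(x) = x²
Z(S, n) = 9 - n (Z(S, n) = (-3)² - n = 9 - n)
(-456 + Z(3 + 17, 36))² = (-456 + (9 - 1*36))² = (-456 + (9 - 36))² = (-456 - 27)² = (-483)² = 233289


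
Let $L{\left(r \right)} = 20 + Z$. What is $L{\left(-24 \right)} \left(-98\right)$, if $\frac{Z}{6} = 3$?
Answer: $-3724$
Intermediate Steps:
$Z = 18$ ($Z = 6 \cdot 3 = 18$)
$L{\left(r \right)} = 38$ ($L{\left(r \right)} = 20 + 18 = 38$)
$L{\left(-24 \right)} \left(-98\right) = 38 \left(-98\right) = -3724$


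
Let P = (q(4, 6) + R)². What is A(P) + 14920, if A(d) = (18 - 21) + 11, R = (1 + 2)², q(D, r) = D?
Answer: 14928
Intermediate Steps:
R = 9 (R = 3² = 9)
P = 169 (P = (4 + 9)² = 13² = 169)
A(d) = 8 (A(d) = -3 + 11 = 8)
A(P) + 14920 = 8 + 14920 = 14928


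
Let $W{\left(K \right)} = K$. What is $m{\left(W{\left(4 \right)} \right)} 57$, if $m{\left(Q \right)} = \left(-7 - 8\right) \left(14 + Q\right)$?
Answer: $-15390$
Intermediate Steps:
$m{\left(Q \right)} = -210 - 15 Q$ ($m{\left(Q \right)} = - 15 \left(14 + Q\right) = -210 - 15 Q$)
$m{\left(W{\left(4 \right)} \right)} 57 = \left(-210 - 60\right) 57 = \left(-270\right) 57 = -15390$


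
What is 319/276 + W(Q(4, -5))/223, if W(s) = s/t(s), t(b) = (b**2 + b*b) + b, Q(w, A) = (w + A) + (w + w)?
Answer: 355777/307740 ≈ 1.1561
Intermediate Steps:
Q(w, A) = A + 3*w (Q(w, A) = (A + w) + 2*w = A + 3*w)
t(b) = b + 2*b**2 (t(b) = (b**2 + b**2) + b = 2*b**2 + b = b + 2*b**2)
W(s) = 1/(1 + 2*s) (W(s) = s/((s*(1 + 2*s))) = s*(1/(s*(1 + 2*s))) = 1/(1 + 2*s))
319/276 + W(Q(4, -5))/223 = 319/276 + 1/((1 + 2*(-5 + 3*4))*223) = 319*(1/276) + (1/223)/(1 + 2*(-5 + 12)) = 319/276 + (1/223)/(1 + 2*7) = 319/276 + (1/223)/(1 + 14) = 319/276 + (1/223)/15 = 319/276 + (1/15)*(1/223) = 319/276 + 1/3345 = 355777/307740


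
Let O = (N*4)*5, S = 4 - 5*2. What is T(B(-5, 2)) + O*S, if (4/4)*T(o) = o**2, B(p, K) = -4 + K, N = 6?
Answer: -716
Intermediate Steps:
S = -6 (S = 4 - 1*10 = 4 - 10 = -6)
O = 120 (O = (6*4)*5 = 24*5 = 120)
T(o) = o**2
T(B(-5, 2)) + O*S = (-4 + 2)**2 + 120*(-6) = (-2)**2 - 720 = 4 - 720 = -716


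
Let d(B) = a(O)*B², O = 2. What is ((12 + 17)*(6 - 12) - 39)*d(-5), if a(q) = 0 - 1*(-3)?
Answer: -15975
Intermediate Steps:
a(q) = 3 (a(q) = 0 + 3 = 3)
d(B) = 3*B²
((12 + 17)*(6 - 12) - 39)*d(-5) = ((12 + 17)*(6 - 12) - 39)*(3*(-5)²) = (29*(-6) - 39)*(3*25) = (-174 - 39)*75 = -213*75 = -15975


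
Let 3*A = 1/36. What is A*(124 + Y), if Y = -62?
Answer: 31/54 ≈ 0.57407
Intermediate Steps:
A = 1/108 (A = (⅓)/36 = (⅓)*(1/36) = 1/108 ≈ 0.0092593)
A*(124 + Y) = (124 - 62)/108 = (1/108)*62 = 31/54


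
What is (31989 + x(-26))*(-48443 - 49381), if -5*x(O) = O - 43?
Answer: -15653209536/5 ≈ -3.1306e+9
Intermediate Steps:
x(O) = 43/5 - O/5 (x(O) = -(O - 43)/5 = -(-43 + O)/5 = 43/5 - O/5)
(31989 + x(-26))*(-48443 - 49381) = (31989 + (43/5 - ⅕*(-26)))*(-48443 - 49381) = (31989 + (43/5 + 26/5))*(-97824) = (31989 + 69/5)*(-97824) = (160014/5)*(-97824) = -15653209536/5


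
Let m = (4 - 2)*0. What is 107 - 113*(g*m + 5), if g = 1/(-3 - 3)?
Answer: -458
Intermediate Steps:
g = -⅙ (g = 1/(-6) = -⅙ ≈ -0.16667)
m = 0 (m = 2*0 = 0)
107 - 113*(g*m + 5) = 107 - 113*(-⅙*0 + 5) = 107 - 113*(0 + 5) = 107 - 113*5 = 107 - 565 = -458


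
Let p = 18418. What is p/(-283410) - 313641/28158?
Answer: -14901268309/1330043130 ≈ -11.204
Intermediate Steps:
p/(-283410) - 313641/28158 = 18418/(-283410) - 313641/28158 = 18418*(-1/283410) - 313641*1/28158 = -9209/141705 - 104547/9386 = -14901268309/1330043130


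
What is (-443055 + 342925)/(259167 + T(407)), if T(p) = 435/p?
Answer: -20376455/52740702 ≈ -0.38635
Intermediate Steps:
(-443055 + 342925)/(259167 + T(407)) = (-443055 + 342925)/(259167 + 435/407) = -100130/(259167 + 435*(1/407)) = -100130/(259167 + 435/407) = -100130/105481404/407 = -100130*407/105481404 = -20376455/52740702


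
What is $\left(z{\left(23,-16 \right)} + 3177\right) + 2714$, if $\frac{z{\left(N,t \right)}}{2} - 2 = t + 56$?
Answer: $5975$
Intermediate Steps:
$z{\left(N,t \right)} = 116 + 2 t$ ($z{\left(N,t \right)} = 4 + 2 \left(t + 56\right) = 4 + 2 \left(56 + t\right) = 4 + \left(112 + 2 t\right) = 116 + 2 t$)
$\left(z{\left(23,-16 \right)} + 3177\right) + 2714 = \left(\left(116 + 2 \left(-16\right)\right) + 3177\right) + 2714 = \left(\left(116 - 32\right) + 3177\right) + 2714 = \left(84 + 3177\right) + 2714 = 3261 + 2714 = 5975$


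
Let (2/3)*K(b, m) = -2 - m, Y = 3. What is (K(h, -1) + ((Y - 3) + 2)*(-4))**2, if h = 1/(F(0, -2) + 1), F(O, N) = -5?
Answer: 361/4 ≈ 90.250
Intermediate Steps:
h = -1/4 (h = 1/(-5 + 1) = 1/(-4) = -1/4 ≈ -0.25000)
K(b, m) = -3 - 3*m/2 (K(b, m) = 3*(-2 - m)/2 = -3 - 3*m/2)
(K(h, -1) + ((Y - 3) + 2)*(-4))**2 = ((-3 - 3/2*(-1)) + ((3 - 3) + 2)*(-4))**2 = ((-3 + 3/2) + (0 + 2)*(-4))**2 = (-3/2 + 2*(-4))**2 = (-3/2 - 8)**2 = (-19/2)**2 = 361/4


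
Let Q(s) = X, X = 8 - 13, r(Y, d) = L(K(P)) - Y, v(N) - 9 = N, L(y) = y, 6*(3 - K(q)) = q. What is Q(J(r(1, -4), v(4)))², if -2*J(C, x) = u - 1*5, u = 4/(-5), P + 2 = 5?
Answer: 25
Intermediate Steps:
P = 3 (P = -2 + 5 = 3)
K(q) = 3 - q/6
v(N) = 9 + N
r(Y, d) = 5/2 - Y (r(Y, d) = (3 - ⅙*3) - Y = (3 - ½) - Y = 5/2 - Y)
u = -⅘ (u = 4*(-⅕) = -⅘ ≈ -0.80000)
J(C, x) = 29/10 (J(C, x) = -(-⅘ - 1*5)/2 = -(-⅘ - 5)/2 = -½*(-29/5) = 29/10)
X = -5
Q(s) = -5
Q(J(r(1, -4), v(4)))² = (-5)² = 25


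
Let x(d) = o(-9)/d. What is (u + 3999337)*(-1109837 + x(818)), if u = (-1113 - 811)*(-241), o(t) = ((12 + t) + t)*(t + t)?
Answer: -2025869126565859/409 ≈ -4.9532e+12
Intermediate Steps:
o(t) = 2*t*(12 + 2*t) (o(t) = (12 + 2*t)*(2*t) = 2*t*(12 + 2*t))
u = 463684 (u = -1924*(-241) = 463684)
x(d) = 108/d (x(d) = (4*(-9)*(6 - 9))/d = (4*(-9)*(-3))/d = 108/d)
(u + 3999337)*(-1109837 + x(818)) = (463684 + 3999337)*(-1109837 + 108/818) = 4463021*(-1109837 + 108*(1/818)) = 4463021*(-1109837 + 54/409) = 4463021*(-453923279/409) = -2025869126565859/409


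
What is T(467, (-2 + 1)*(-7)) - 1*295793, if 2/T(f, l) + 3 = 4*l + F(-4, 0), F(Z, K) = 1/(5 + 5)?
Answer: -74244023/251 ≈ -2.9579e+5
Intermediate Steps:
F(Z, K) = ⅒ (F(Z, K) = 1/10 = ⅒)
T(f, l) = 2/(-29/10 + 4*l) (T(f, l) = 2/(-3 + (4*l + ⅒)) = 2/(-3 + (⅒ + 4*l)) = 2/(-29/10 + 4*l))
T(467, (-2 + 1)*(-7)) - 1*295793 = 20/(-29 + 40*((-2 + 1)*(-7))) - 1*295793 = 20/(-29 + 40*(-1*(-7))) - 295793 = 20/(-29 + 40*7) - 295793 = 20/(-29 + 280) - 295793 = 20/251 - 295793 = -74244023/251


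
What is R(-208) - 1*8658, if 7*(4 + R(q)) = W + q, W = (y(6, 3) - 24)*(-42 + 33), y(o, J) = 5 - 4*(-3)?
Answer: -60779/7 ≈ -8682.7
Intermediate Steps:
y(o, J) = 17 (y(o, J) = 5 + 12 = 17)
W = 63 (W = (17 - 24)*(-42 + 33) = -7*(-9) = 63)
R(q) = 5 + q/7 (R(q) = -4 + (63 + q)/7 = -4 + (9 + q/7) = 5 + q/7)
R(-208) - 1*8658 = (5 + (⅐)*(-208)) - 1*8658 = (5 - 208/7) - 8658 = -173/7 - 8658 = -60779/7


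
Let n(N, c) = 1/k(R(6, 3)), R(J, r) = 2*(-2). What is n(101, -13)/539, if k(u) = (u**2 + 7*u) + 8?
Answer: -1/2156 ≈ -0.00046382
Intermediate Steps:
R(J, r) = -4
k(u) = 8 + u**2 + 7*u
n(N, c) = -1/4 (n(N, c) = 1/(8 + (-4)**2 + 7*(-4)) = 1/(8 + 16 - 28) = 1/(-4) = -1/4)
n(101, -13)/539 = -1/4/539 = -1/4*1/539 = -1/2156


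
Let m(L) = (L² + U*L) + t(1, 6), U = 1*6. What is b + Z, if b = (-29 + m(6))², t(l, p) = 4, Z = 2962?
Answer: 5171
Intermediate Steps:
U = 6
m(L) = 4 + L² + 6*L (m(L) = (L² + 6*L) + 4 = 4 + L² + 6*L)
b = 2209 (b = (-29 + (4 + 6² + 6*6))² = (-29 + (4 + 36 + 36))² = (-29 + 76)² = 47² = 2209)
b + Z = 2209 + 2962 = 5171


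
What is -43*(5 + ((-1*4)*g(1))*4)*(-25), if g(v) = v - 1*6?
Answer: 91375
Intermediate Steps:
g(v) = -6 + v (g(v) = v - 6 = -6 + v)
-43*(5 + ((-1*4)*g(1))*4)*(-25) = -43*(5 + ((-1*4)*(-6 + 1))*4)*(-25) = -43*(5 - 4*(-5)*4)*(-25) = -43*(5 + 20*4)*(-25) = -43*(5 + 80)*(-25) = -43*85*(-25) = -3655*(-25) = 91375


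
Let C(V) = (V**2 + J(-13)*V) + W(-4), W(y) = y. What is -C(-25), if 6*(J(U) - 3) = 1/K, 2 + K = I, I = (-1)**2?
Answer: -3301/6 ≈ -550.17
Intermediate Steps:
I = 1
K = -1 (K = -2 + 1 = -1)
J(U) = 17/6 (J(U) = 3 + (1/6)/(-1) = 3 + (1/6)*(-1) = 3 - 1/6 = 17/6)
C(V) = -4 + V**2 + 17*V/6 (C(V) = (V**2 + 17*V/6) - 4 = -4 + V**2 + 17*V/6)
-C(-25) = -(-4 + (-25)**2 + (17/6)*(-25)) = -(-4 + 625 - 425/6) = -1*3301/6 = -3301/6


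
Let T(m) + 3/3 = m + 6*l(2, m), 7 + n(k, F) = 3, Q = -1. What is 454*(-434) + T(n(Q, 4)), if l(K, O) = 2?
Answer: -197029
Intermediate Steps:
n(k, F) = -4 (n(k, F) = -7 + 3 = -4)
T(m) = 11 + m (T(m) = -1 + (m + 6*2) = -1 + (m + 12) = -1 + (12 + m) = 11 + m)
454*(-434) + T(n(Q, 4)) = 454*(-434) + (11 - 4) = -197036 + 7 = -197029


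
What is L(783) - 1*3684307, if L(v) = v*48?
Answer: -3646723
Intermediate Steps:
L(v) = 48*v
L(783) - 1*3684307 = 48*783 - 1*3684307 = 37584 - 3684307 = -3646723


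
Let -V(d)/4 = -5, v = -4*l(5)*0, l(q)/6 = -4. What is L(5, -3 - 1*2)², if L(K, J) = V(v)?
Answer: 400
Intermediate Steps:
l(q) = -24 (l(q) = 6*(-4) = -24)
v = 0 (v = -4*(-24)*0 = 96*0 = 0)
V(d) = 20 (V(d) = -4*(-5) = 20)
L(K, J) = 20
L(5, -3 - 1*2)² = 20² = 400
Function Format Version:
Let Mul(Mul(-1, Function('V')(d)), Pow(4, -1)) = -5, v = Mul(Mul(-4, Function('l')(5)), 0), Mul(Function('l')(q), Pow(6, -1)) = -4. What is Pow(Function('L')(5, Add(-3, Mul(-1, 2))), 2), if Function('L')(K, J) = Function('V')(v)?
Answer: 400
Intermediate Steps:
Function('l')(q) = -24 (Function('l')(q) = Mul(6, -4) = -24)
v = 0 (v = Mul(Mul(-4, -24), 0) = Mul(96, 0) = 0)
Function('V')(d) = 20 (Function('V')(d) = Mul(-4, -5) = 20)
Function('L')(K, J) = 20
Pow(Function('L')(5, Add(-3, Mul(-1, 2))), 2) = Pow(20, 2) = 400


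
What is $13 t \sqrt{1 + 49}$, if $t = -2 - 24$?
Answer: $- 1690 \sqrt{2} \approx -2390.0$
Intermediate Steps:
$t = -26$ ($t = -2 - 24 = -26$)
$13 t \sqrt{1 + 49} = 13 \left(-26\right) \sqrt{1 + 49} = - 338 \sqrt{50} = - 338 \cdot 5 \sqrt{2} = - 1690 \sqrt{2}$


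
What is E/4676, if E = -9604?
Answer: -343/167 ≈ -2.0539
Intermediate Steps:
E/4676 = -9604/4676 = -9604*1/4676 = -343/167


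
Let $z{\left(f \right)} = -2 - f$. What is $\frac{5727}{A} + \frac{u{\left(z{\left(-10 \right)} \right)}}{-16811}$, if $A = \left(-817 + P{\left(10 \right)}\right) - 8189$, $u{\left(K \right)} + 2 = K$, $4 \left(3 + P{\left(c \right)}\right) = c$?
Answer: $- \frac{192661272}{302816543} \approx -0.63623$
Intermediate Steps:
$P{\left(c \right)} = -3 + \frac{c}{4}$
$u{\left(K \right)} = -2 + K$
$A = - \frac{18013}{2}$ ($A = \left(-817 + \left(-3 + \frac{1}{4} \cdot 10\right)\right) - 8189 = \left(-817 + \left(-3 + \frac{5}{2}\right)\right) - 8189 = \left(-817 - \frac{1}{2}\right) - 8189 = - \frac{1635}{2} - 8189 = - \frac{18013}{2} \approx -9006.5$)
$\frac{5727}{A} + \frac{u{\left(z{\left(-10 \right)} \right)}}{-16811} = \frac{5727}{- \frac{18013}{2}} + \frac{-2 - -8}{-16811} = 5727 \left(- \frac{2}{18013}\right) + \left(-2 + \left(-2 + 10\right)\right) \left(- \frac{1}{16811}\right) = - \frac{11454}{18013} + \left(-2 + 8\right) \left(- \frac{1}{16811}\right) = - \frac{11454}{18013} + 6 \left(- \frac{1}{16811}\right) = - \frac{11454}{18013} - \frac{6}{16811} = - \frac{192661272}{302816543}$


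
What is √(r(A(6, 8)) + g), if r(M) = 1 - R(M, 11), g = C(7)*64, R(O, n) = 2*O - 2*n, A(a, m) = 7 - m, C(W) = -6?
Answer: I*√359 ≈ 18.947*I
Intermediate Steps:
R(O, n) = -2*n + 2*O
g = -384 (g = -6*64 = -384)
r(M) = 23 - 2*M (r(M) = 1 - (-2*11 + 2*M) = 1 - (-22 + 2*M) = 1 + (22 - 2*M) = 23 - 2*M)
√(r(A(6, 8)) + g) = √((23 - 2*(7 - 1*8)) - 384) = √((23 - 2*(7 - 8)) - 384) = √((23 - 2*(-1)) - 384) = √((23 + 2) - 384) = √(25 - 384) = √(-359) = I*√359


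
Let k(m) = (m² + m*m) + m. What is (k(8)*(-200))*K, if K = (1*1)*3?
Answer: -81600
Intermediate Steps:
k(m) = m + 2*m² (k(m) = (m² + m²) + m = 2*m² + m = m + 2*m²)
K = 3 (K = 1*3 = 3)
(k(8)*(-200))*K = ((8*(1 + 2*8))*(-200))*3 = ((8*(1 + 16))*(-200))*3 = ((8*17)*(-200))*3 = (136*(-200))*3 = -27200*3 = -81600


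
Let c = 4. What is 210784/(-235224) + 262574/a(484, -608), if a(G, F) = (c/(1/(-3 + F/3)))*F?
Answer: -8187471673/22060247616 ≈ -0.37114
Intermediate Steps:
a(G, F) = F*(-12 + 4*F/3) (a(G, F) = (4/(1/(-3 + F/3)))*F = (4*(-3 + F/3))*F = (-12 + 4*F/3)*F = F*(-12 + 4*F/3))
210784/(-235224) + 262574/a(484, -608) = 210784/(-235224) + 262574/(((4/3)*(-608)*(-9 - 608))) = 210784*(-1/235224) + 262574/(((4/3)*(-608)*(-617))) = -26348/29403 + 262574/(1500544/3) = -26348/29403 + 262574*(3/1500544) = -26348/29403 + 393861/750272 = -8187471673/22060247616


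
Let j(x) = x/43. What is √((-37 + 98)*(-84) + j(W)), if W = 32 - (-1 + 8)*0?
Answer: 10*I*√94729/43 ≈ 71.577*I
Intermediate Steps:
W = 32 (W = 32 - 7*0 = 32 - 1*0 = 32 + 0 = 32)
j(x) = x/43 (j(x) = x*(1/43) = x/43)
√((-37 + 98)*(-84) + j(W)) = √((-37 + 98)*(-84) + (1/43)*32) = √(61*(-84) + 32/43) = √(-5124 + 32/43) = √(-220300/43) = 10*I*√94729/43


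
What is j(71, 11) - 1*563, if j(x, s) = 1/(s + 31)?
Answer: -23645/42 ≈ -562.98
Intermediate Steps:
j(x, s) = 1/(31 + s)
j(71, 11) - 1*563 = 1/(31 + 11) - 1*563 = 1/42 - 563 = -23645/42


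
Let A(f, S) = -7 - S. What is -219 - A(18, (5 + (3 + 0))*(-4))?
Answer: -244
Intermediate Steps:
-219 - A(18, (5 + (3 + 0))*(-4)) = -219 - (-7 - (5 + (3 + 0))*(-4)) = -219 - (-7 - (5 + 3)*(-4)) = -219 - (-7 - 8*(-4)) = -219 - (-7 - 1*(-32)) = -219 - (-7 + 32) = -219 - 1*25 = -219 - 25 = -244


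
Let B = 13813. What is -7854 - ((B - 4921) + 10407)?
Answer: -27153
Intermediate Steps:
-7854 - ((B - 4921) + 10407) = -7854 - ((13813 - 4921) + 10407) = -7854 - (8892 + 10407) = -7854 - 1*19299 = -7854 - 19299 = -27153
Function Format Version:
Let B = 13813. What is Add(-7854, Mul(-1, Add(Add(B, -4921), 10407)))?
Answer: -27153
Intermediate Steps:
Add(-7854, Mul(-1, Add(Add(B, -4921), 10407))) = Add(-7854, Mul(-1, Add(Add(13813, -4921), 10407))) = Add(-7854, Mul(-1, Add(8892, 10407))) = Add(-7854, Mul(-1, 19299)) = Add(-7854, -19299) = -27153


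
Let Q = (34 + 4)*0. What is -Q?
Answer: 0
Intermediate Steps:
Q = 0 (Q = 38*0 = 0)
-Q = -1*0 = 0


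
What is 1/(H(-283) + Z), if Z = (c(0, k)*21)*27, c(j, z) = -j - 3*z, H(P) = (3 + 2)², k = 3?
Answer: -1/5078 ≈ -0.00019693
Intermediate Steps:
H(P) = 25 (H(P) = 5² = 25)
Z = -5103 (Z = ((-1*0 - 3*3)*21)*27 = ((0 - 9)*21)*27 = -9*21*27 = -189*27 = -5103)
1/(H(-283) + Z) = 1/(25 - 5103) = 1/(-5078) = -1/5078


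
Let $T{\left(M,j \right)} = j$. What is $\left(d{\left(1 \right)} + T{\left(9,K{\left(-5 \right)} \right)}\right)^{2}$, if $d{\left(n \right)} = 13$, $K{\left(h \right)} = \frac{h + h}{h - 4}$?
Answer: $\frac{16129}{81} \approx 199.12$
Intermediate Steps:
$K{\left(h \right)} = \frac{2 h}{-4 + h}$
$\left(d{\left(1 \right)} + T{\left(9,K{\left(-5 \right)} \right)}\right)^{2} = \left(13 + 2 \left(-5\right) \frac{1}{-4 - 5}\right)^{2} = \left(13 + 2 \left(-5\right) \frac{1}{-9}\right)^{2} = \left(13 + 2 \left(-5\right) \left(- \frac{1}{9}\right)\right)^{2} = \left(13 + \frac{10}{9}\right)^{2} = \left(\frac{127}{9}\right)^{2} = \frac{16129}{81}$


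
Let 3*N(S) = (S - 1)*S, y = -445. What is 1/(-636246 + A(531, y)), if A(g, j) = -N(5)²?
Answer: -9/5726614 ≈ -1.5716e-6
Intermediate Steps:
N(S) = S*(-1 + S)/3 (N(S) = ((S - 1)*S)/3 = ((-1 + S)*S)/3 = (S*(-1 + S))/3 = S*(-1 + S)/3)
A(g, j) = -400/9 (A(g, j) = -((⅓)*5*(-1 + 5))² = -((⅓)*5*4)² = -(20/3)² = -1*400/9 = -400/9)
1/(-636246 + A(531, y)) = 1/(-636246 - 400/9) = 1/(-5726614/9) = -9/5726614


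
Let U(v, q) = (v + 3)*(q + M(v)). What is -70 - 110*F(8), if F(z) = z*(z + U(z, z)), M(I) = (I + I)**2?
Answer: -2562630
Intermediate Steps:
M(I) = 4*I**2 (M(I) = (2*I)**2 = 4*I**2)
U(v, q) = (3 + v)*(q + 4*v**2) (U(v, q) = (v + 3)*(q + 4*v**2) = (3 + v)*(q + 4*v**2))
F(z) = z*(4*z + 4*z**3 + 13*z**2) (F(z) = z*(z + (3*z + 4*z**3 + 12*z**2 + z*z)) = z*(z + (3*z + 4*z**3 + 12*z**2 + z**2)) = z*(z + (3*z + 4*z**3 + 13*z**2)) = z*(4*z + 4*z**3 + 13*z**2))
-70 - 110*F(8) = -70 - 110*8**2*(4 + 4*8**2 + 13*8) = -70 - 7040*(4 + 4*64 + 104) = -70 - 7040*(4 + 256 + 104) = -70 - 7040*364 = -70 - 110*23296 = -70 - 2562560 = -2562630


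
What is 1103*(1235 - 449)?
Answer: 866958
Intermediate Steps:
1103*(1235 - 449) = 1103*786 = 866958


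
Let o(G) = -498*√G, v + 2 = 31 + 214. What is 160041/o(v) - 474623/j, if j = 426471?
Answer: -474623/426471 - 53347*√3/4482 ≈ -21.729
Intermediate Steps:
v = 243 (v = -2 + (31 + 214) = -2 + 245 = 243)
160041/o(v) - 474623/j = 160041/((-4482*√3)) - 474623/426471 = 160041*(-√3/13446) - 474623/426471 = -53347*√3/4482 - 474623/426471 = -474623/426471 - 53347*√3/4482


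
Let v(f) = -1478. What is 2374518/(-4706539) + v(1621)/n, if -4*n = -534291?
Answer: -1296508655306/2514661428849 ≈ -0.51558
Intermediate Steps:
n = 534291/4 (n = -¼*(-534291) = 534291/4 ≈ 1.3357e+5)
2374518/(-4706539) + v(1621)/n = 2374518/(-4706539) - 1478/534291/4 = 2374518*(-1/4706539) - 1478*4/534291 = -2374518/4706539 - 5912/534291 = -1296508655306/2514661428849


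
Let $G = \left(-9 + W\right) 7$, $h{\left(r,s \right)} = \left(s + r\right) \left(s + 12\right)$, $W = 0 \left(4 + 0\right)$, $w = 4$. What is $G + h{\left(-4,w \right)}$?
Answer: $-63$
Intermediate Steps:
$W = 0$ ($W = 0 \cdot 4 = 0$)
$h{\left(r,s \right)} = \left(12 + s\right) \left(r + s\right)$ ($h{\left(r,s \right)} = \left(r + s\right) \left(12 + s\right) = \left(12 + s\right) \left(r + s\right)$)
$G = -63$ ($G = \left(-9 + 0\right) 7 = \left(-9\right) 7 = -63$)
$G + h{\left(-4,w \right)} = -63 + \left(4^{2} + 12 \left(-4\right) + 12 \cdot 4 - 16\right) = -63 + \left(16 - 48 + 48 - 16\right) = -63 + 0 = -63$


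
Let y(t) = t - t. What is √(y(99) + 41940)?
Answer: 6*√1165 ≈ 204.79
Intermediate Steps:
y(t) = 0
√(y(99) + 41940) = √(0 + 41940) = √41940 = 6*√1165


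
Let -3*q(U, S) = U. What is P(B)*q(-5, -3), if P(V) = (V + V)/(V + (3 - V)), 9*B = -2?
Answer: -20/81 ≈ -0.24691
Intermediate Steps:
q(U, S) = -U/3
B = -2/9 (B = (⅑)*(-2) = -2/9 ≈ -0.22222)
P(V) = 2*V/3 (P(V) = (2*V)/3 = (2*V)*(⅓) = 2*V/3)
P(B)*q(-5, -3) = ((⅔)*(-2/9))*(-⅓*(-5)) = -4/27*5/3 = -20/81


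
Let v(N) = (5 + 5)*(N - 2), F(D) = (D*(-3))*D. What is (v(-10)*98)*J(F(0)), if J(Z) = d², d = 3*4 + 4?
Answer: -3010560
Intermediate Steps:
d = 16 (d = 12 + 4 = 16)
F(D) = -3*D² (F(D) = (-3*D)*D = -3*D²)
v(N) = -20 + 10*N (v(N) = 10*(-2 + N) = -20 + 10*N)
J(Z) = 256 (J(Z) = 16² = 256)
(v(-10)*98)*J(F(0)) = ((-20 + 10*(-10))*98)*256 = ((-20 - 100)*98)*256 = -120*98*256 = -11760*256 = -3010560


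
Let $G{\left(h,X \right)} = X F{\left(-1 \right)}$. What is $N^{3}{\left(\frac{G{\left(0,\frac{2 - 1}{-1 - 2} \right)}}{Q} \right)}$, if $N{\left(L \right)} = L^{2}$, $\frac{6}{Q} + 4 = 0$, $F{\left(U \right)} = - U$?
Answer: $\frac{64}{531441} \approx 0.00012043$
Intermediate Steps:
$G{\left(h,X \right)} = X$ ($G{\left(h,X \right)} = X \left(\left(-1\right) \left(-1\right)\right) = X 1 = X$)
$Q = - \frac{3}{2}$ ($Q = \frac{6}{-4 + 0} = \frac{6}{-4} = 6 \left(- \frac{1}{4}\right) = - \frac{3}{2} \approx -1.5$)
$N^{3}{\left(\frac{G{\left(0,\frac{2 - 1}{-1 - 2} \right)}}{Q} \right)} = \left(\left(\frac{\left(2 - 1\right) \frac{1}{-1 - 2}}{- \frac{3}{2}}\right)^{2}\right)^{3} = \left(\left(1 \frac{1}{-3} \left(- \frac{2}{3}\right)\right)^{2}\right)^{3} = \left(\left(1 \left(- \frac{1}{3}\right) \left(- \frac{2}{3}\right)\right)^{2}\right)^{3} = \left(\left(\left(- \frac{1}{3}\right) \left(- \frac{2}{3}\right)\right)^{2}\right)^{3} = \left(\left(\frac{2}{9}\right)^{2}\right)^{3} = \left(\frac{4}{81}\right)^{3} = \frac{64}{531441}$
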